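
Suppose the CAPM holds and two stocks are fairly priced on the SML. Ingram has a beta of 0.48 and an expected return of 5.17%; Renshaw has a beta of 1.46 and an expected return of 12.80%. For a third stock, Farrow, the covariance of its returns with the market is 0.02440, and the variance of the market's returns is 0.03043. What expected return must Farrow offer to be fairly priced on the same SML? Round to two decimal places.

MRP = (12.80% − 5.17%) / (1.46 − 0.48) = 7.7857%
R_f = 5.17% − 0.48 × 7.7857% = 1.4329%
β_Farrow = Cov / Var(R_m) = 0.02440 / 0.03043 = 0.8018
E(R_Farrow) = R_f + β × MRP = 1.4329% + 0.8018 × 7.7857% = 7.68%

7.68%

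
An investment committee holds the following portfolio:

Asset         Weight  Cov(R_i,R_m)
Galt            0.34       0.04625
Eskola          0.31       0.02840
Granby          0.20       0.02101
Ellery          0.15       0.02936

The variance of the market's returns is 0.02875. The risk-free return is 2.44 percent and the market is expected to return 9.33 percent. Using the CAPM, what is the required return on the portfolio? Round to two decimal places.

10.38%

β_Galt = 0.04625 / 0.02875 = 1.6087
β_Eskola = 0.02840 / 0.02875 = 0.9878
β_Granby = 0.02101 / 0.02875 = 0.7308
β_Ellery = 0.02936 / 0.02875 = 1.0212
β_P = Σ w_i β_i = 0.34×1.6087 + 0.31×0.9878 + 0.20×0.7308 + 0.15×1.0212 = 1.1525
MRP = 9.33% − 2.44% = 6.89%
E(R_P) = R_f + β_P × MRP = 2.44% + 1.1525 × 6.89% = 10.38%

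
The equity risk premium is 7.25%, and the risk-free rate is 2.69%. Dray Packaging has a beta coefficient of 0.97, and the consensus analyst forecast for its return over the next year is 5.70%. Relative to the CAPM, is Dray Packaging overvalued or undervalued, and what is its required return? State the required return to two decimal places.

Required return = R_f + β·MRP = 2.69% + 0.97 × 7.25% = 9.72%
Forecast 5.70% < required 9.72% → the stock plots below the SML → overvalued.

Overvalued; required return 9.72%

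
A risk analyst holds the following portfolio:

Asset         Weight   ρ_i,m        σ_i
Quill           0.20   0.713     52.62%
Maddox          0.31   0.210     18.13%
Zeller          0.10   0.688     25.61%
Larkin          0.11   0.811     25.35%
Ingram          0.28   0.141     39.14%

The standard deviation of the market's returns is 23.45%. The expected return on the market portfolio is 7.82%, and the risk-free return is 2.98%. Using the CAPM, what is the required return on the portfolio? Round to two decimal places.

5.92%

β_Quill = 0.713 × 52.62% / 23.45% = 1.5999
β_Maddox = 0.210 × 18.13% / 23.45% = 0.1624
β_Zeller = 0.688 × 25.61% / 23.45% = 0.7514
β_Larkin = 0.811 × 25.35% / 23.45% = 0.8767
β_Ingram = 0.141 × 39.14% / 23.45% = 0.2353
β_P = Σ w_i β_i = 0.20×1.5999 + 0.31×0.1624 + 0.10×0.7514 + 0.11×0.8767 + 0.28×0.2353 = 0.6078
MRP = 7.82% − 2.98% = 4.84%
E(R_P) = R_f + β_P × MRP = 2.98% + 0.6078 × 4.84% = 5.92%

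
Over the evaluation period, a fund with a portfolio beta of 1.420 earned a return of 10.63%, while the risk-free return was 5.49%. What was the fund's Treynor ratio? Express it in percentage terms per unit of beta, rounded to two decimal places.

3.62%

Treynor = (R_P − R_f) / β_P = (10.63% − 5.49%) / 1.4200 = 5.14% / 1.4200 = 3.62%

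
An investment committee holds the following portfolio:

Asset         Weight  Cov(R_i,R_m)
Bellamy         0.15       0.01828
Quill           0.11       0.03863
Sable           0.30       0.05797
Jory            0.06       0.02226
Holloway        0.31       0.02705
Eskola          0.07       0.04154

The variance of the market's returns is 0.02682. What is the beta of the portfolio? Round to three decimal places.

1.380

β_Bellamy = 0.01828 / 0.02682 = 0.6816
β_Quill = 0.03863 / 0.02682 = 1.4403
β_Sable = 0.05797 / 0.02682 = 2.1614
β_Jory = 0.02226 / 0.02682 = 0.8300
β_Holloway = 0.02705 / 0.02682 = 1.0086
β_Eskola = 0.04154 / 0.02682 = 1.5488
β_P = Σ w_i β_i = 0.15×0.6816 + 0.11×1.4403 + 0.30×2.1614 + 0.06×0.8300 + 0.31×1.0086 + 0.07×1.5488 = 1.3800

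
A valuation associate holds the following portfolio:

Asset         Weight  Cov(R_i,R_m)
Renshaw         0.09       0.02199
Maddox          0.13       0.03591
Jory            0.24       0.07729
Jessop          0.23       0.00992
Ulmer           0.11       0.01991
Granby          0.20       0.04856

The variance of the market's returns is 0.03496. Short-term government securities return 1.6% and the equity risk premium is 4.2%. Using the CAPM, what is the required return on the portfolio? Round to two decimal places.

β_Renshaw = 0.02199 / 0.03496 = 0.6290
β_Maddox = 0.03591 / 0.03496 = 1.0272
β_Jory = 0.07729 / 0.03496 = 2.2108
β_Jessop = 0.00992 / 0.03496 = 0.2838
β_Ulmer = 0.01991 / 0.03496 = 0.5695
β_Granby = 0.04856 / 0.03496 = 1.3890
β_P = Σ w_i β_i = 0.09×0.6290 + 0.13×1.0272 + 0.24×2.2108 + 0.23×0.2838 + 0.11×0.5695 + 0.20×1.3890 = 1.1265
E(R_P) = R_f + β_P × MRP = 1.6% + 1.1265 × 4.2% = 6.33%

6.33%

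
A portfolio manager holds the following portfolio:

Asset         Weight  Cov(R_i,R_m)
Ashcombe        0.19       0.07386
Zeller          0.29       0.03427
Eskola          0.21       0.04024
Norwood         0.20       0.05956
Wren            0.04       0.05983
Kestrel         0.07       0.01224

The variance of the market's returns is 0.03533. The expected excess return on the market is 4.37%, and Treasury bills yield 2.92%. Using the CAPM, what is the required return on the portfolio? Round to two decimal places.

8.81%

β_Ashcombe = 0.07386 / 0.03533 = 2.0906
β_Zeller = 0.03427 / 0.03533 = 0.9700
β_Eskola = 0.04024 / 0.03533 = 1.1390
β_Norwood = 0.05956 / 0.03533 = 1.6858
β_Wren = 0.05983 / 0.03533 = 1.6935
β_Kestrel = 0.01224 / 0.03533 = 0.3464
β_P = Σ w_i β_i = 0.19×2.0906 + 0.29×0.9700 + 0.21×1.1390 + 0.20×1.6858 + 0.04×1.6935 + 0.07×0.3464 = 1.3469
E(R_P) = R_f + β_P × MRP = 2.92% + 1.3469 × 4.37% = 8.81%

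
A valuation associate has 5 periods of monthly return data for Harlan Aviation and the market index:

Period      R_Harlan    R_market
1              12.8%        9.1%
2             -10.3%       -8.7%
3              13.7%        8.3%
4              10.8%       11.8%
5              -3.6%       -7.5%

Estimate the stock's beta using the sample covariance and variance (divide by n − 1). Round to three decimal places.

Mean R_i = (12.8 − 10.3 + 13.7 + 10.8 − 3.6) / 5 = 4.6800%
Mean R_m = (9.1 − 8.7 + 8.3 + 11.8 − 7.5) / 5 = 2.6000%
Σ(R_i − R̄_i)(R_m − R̄_m) = 413.4000  ⇒  Cov = 413.4000 / 4 = 103.3500
Σ(R_m − R̄_m)² = 389.0800  ⇒  Var(R_m) = 389.0800 / 4 = 97.2700
β = Cov / Var(R_m) = 103.3500 / 97.2700 = 1.0625

1.063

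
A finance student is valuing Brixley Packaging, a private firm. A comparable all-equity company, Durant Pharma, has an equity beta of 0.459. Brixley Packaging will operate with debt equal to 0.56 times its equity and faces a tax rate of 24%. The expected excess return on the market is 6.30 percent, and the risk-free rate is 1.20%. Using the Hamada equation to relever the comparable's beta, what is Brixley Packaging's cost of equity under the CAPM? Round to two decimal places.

β_L = β_U × [1 + (1 − t)(D/E)] = 0.459 × [1 + (1 − 0.24) × 0.56]
    = 0.459 × [1 + 0.76 × 0.56] = 0.459 × 1.4256 = 0.6544
E(R) = R_f + β_L × MRP = 1.20% + 0.6544 × 6.30% = 5.32%

5.32%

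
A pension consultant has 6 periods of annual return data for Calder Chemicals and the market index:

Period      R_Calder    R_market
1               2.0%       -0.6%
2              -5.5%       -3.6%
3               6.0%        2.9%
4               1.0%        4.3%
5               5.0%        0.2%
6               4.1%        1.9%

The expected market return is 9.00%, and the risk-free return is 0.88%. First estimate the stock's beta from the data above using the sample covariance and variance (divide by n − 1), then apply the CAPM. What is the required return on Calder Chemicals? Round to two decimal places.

Mean R_i = (2.0 − 5.5 + 6.0 + 1.0 + 5.0 + 4.1) / 6 = 2.1000%
Mean R_m = (-0.6 − 3.6 + 2.9 + 4.3 + 0.2 + 1.9) / 6 = 0.8500%
Σ(R_i − R̄_i)(R_m − R̄_m) = 38.3800  ⇒  Cov = 38.3800 / 5 = 7.6760
Σ(R_m − R̄_m)² = 39.5350  ⇒  Var(R_m) = 39.5350 / 5 = 7.9070
β = Cov / Var(R_m) = 7.6760 / 7.9070 = 0.9708
MRP = 9.00% − 0.88% = 8.12%
E(R) = R_f + β × MRP = 0.88% + 0.9708 × 8.12% = 8.76%

8.76%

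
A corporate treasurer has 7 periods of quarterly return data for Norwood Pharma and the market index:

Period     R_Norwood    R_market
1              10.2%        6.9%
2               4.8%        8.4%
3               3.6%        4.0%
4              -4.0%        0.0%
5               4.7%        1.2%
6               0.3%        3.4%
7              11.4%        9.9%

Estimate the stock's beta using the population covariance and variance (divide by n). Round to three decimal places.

1.158

Mean R_i = (10.2 + 4.8 + 3.6 − 4.0 + 4.7 + 0.3 + 11.4) / 7 = 4.4286%
Mean R_m = (6.9 + 8.4 + 4.0 + 0.0 + 1.2 + 3.4 + 9.9) / 7 = 4.8286%
Σ(R_i − R̄_i)(R_m − R̄_m) = 94.9343  ⇒  Cov = 94.9343 / 7 = 13.5620
Σ(R_m − R̄_m)² = 81.9743  ⇒  Var(R_m) = 81.9743 / 7 = 11.7106
β = Cov / Var(R_m) = 13.5620 / 11.7106 = 1.1581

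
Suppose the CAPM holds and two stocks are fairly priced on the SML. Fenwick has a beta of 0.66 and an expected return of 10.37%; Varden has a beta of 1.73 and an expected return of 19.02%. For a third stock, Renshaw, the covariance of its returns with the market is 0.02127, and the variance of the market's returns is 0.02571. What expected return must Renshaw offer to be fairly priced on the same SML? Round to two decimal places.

MRP = (19.02% − 10.37%) / (1.73 − 0.66) = 8.0841%
R_f = 10.37% − 0.66 × 8.0841% = 5.0345%
β_Renshaw = Cov / Var(R_m) = 0.02127 / 0.02571 = 0.8273
E(R_Renshaw) = R_f + β × MRP = 5.0345% + 0.8273 × 8.0841% = 11.72%

11.72%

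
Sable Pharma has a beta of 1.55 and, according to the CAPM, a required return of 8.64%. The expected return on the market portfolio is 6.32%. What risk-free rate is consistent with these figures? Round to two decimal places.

E(R) = R_f + β(E(R_m) − R_f) = R_f(1 − β) + β·E(R_m)
8.64% = R_f × (1 − 1.55) + 1.55 × 6.32%
8.64% = R_f × -0.55 + 9.7960%
R_f = (8.64% − 9.7960%) / -0.55 = 2.10%

2.10%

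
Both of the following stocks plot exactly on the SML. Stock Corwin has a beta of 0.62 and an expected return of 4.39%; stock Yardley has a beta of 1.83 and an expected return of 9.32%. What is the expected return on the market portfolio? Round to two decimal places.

Both satisfy E(R) = R_f + β·MRP, so the slope of the SML is
MRP = (9.32% − 4.39%) / (1.83 − 0.62) = 4.93% / 1.21 = 4.0744%
R_f = E(R_Corwin) − β_Corwin·MRP = 4.39% − 0.62 × 4.0744% = 1.8639%
E(R_m) = R_f + MRP = 1.8639% + 4.0744% = 5.94%

5.94%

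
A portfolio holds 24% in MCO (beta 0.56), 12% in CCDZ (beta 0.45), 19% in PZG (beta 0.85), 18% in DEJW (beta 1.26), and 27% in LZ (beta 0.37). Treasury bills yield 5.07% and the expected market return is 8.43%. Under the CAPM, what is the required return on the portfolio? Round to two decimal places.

7.34%

β_P = Σ w_i β_i = 0.24×0.56 + 0.12×0.45 + 0.19×0.85 + 0.18×1.26 + 0.27×0.37 = 0.6766
MRP = 8.43% − 5.07% = 3.36%
E(R_P) = R_f + β_P × MRP = 5.07% + 0.6766 × 3.36% = 7.34%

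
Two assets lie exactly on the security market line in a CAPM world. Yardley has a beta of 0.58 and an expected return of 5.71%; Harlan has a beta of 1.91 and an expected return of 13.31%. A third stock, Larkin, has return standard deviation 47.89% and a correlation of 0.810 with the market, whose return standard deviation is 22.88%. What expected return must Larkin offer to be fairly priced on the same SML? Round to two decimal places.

12.08%

MRP = (13.31% − 5.71%) / (1.91 − 0.58) = 5.7143%
R_f = 5.71% − 0.58 × 5.7143% = 2.3957%
β_Larkin = ρ·σ_i/σ_m = 0.810 × 47.89 / 22.88 = 1.6954
E(R_Larkin) = R_f + β × MRP = 2.3957% + 1.6954 × 5.7143% = 12.08%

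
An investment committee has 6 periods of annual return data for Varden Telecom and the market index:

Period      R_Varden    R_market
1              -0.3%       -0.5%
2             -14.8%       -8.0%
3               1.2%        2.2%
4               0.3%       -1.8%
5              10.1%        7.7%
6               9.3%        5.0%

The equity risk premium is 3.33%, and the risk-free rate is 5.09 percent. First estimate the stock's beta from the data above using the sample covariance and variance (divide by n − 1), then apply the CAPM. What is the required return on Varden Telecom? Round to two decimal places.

10.32%

Mean R_i = (-0.3 − 14.8 + 1.2 + 0.3 + 10.1 + 9.3) / 6 = 0.9667%
Mean R_m = (-0.5 − 8.0 + 2.2 − 1.8 + 7.7 + 5.0) / 6 = 0.7667%
Σ(R_i − R̄_i)(R_m − R̄_m) = 240.4733  ⇒  Cov = 240.4733 / 5 = 48.0947
Σ(R_m − R̄_m)² = 153.0933  ⇒  Var(R_m) = 153.0933 / 5 = 30.6187
β = Cov / Var(R_m) = 48.0947 / 30.6187 = 1.5708
E(R) = R_f + β × MRP = 5.09% + 1.5708 × 3.33% = 10.32%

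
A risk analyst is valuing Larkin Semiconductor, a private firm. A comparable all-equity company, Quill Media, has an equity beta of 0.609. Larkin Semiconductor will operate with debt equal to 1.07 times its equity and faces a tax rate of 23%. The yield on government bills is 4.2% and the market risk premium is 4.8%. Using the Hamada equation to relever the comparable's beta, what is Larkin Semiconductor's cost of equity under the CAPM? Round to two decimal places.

β_L = β_U × [1 + (1 − t)(D/E)] = 0.609 × [1 + (1 − 0.23) × 1.07]
    = 0.609 × [1 + 0.77 × 1.07] = 0.609 × 1.8239 = 1.1108
E(R) = R_f + β_L × MRP = 4.2% + 1.1108 × 4.8% = 9.53%

9.53%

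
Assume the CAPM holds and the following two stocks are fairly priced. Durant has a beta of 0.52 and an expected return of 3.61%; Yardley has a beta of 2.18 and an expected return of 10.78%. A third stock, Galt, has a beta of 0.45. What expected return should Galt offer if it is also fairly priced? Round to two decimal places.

MRP (SML slope) = (10.78% − 3.61%) / (2.18 − 0.52) = 7.17% / 1.66 = 4.3193%
R_f (intercept) = 3.61% − 0.52 × 4.3193% = 1.3640%
E(R_Galt) = R_f + β × MRP = 1.3640% + 0.45 × 4.3193% = 3.31%

3.31%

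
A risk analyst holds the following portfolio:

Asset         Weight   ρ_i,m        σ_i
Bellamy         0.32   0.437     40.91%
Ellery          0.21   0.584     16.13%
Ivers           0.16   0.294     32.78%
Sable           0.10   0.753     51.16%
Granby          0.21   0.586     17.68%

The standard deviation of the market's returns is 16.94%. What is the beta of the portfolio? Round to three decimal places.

β_Bellamy = 0.437 × 40.91% / 16.94% = 1.0554
β_Ellery = 0.584 × 16.13% / 16.94% = 0.5561
β_Ivers = 0.294 × 32.78% / 16.94% = 0.5689
β_Sable = 0.753 × 51.16% / 16.94% = 2.2741
β_Granby = 0.586 × 17.68% / 16.94% = 0.6116
β_P = Σ w_i β_i = 0.32×1.0554 + 0.21×0.5561 + 0.16×0.5689 + 0.10×2.2741 + 0.21×0.6116 = 0.9014

0.901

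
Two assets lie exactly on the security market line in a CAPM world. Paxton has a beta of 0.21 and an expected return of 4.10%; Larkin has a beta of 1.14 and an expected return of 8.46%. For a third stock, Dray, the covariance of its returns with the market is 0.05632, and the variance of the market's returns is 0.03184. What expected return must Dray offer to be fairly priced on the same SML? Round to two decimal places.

MRP = (8.46% − 4.10%) / (1.14 − 0.21) = 4.6882%
R_f = 4.10% − 0.21 × 4.6882% = 3.1155%
β_Dray = Cov / Var(R_m) = 0.05632 / 0.03184 = 1.7688
E(R_Dray) = R_f + β × MRP = 3.1155% + 1.7688 × 4.6882% = 11.41%

11.41%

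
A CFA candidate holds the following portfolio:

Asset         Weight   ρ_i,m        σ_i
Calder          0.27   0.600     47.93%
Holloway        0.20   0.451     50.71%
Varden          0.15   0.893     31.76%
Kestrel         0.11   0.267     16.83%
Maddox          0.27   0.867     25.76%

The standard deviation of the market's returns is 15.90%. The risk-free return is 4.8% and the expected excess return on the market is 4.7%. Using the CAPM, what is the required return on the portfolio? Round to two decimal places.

11.63%

β_Calder = 0.600 × 47.93% / 15.90% = 1.8087
β_Holloway = 0.451 × 50.71% / 15.90% = 1.4384
β_Varden = 0.893 × 31.76% / 15.90% = 1.7838
β_Kestrel = 0.267 × 16.83% / 15.90% = 0.2826
β_Maddox = 0.867 × 25.76% / 15.90% = 1.4046
β_P = Σ w_i β_i = 0.27×1.8087 + 0.20×1.4384 + 0.15×1.7838 + 0.11×0.2826 + 0.27×1.4046 = 1.4539
E(R_P) = R_f + β_P × MRP = 4.8% + 1.4539 × 4.7% = 11.63%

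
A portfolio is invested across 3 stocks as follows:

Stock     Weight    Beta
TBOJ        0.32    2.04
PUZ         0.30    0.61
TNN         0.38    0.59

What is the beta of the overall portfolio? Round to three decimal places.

β_P = Σ w_i β_i = 0.32×2.04 + 0.30×0.61 + 0.38×0.59 = 1.0600

1.060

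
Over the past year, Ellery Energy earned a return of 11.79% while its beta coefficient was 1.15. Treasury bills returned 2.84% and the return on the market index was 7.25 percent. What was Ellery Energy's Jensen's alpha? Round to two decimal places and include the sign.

Market excess return = 7.25% − 2.84% = 4.41%
CAPM benchmark = R_f + β(R_m − R_f) = 2.84% + 1.15 × 4.41% = 7.9115%
α = actual − benchmark = 11.79% − 7.9115% = +3.88%

+3.88%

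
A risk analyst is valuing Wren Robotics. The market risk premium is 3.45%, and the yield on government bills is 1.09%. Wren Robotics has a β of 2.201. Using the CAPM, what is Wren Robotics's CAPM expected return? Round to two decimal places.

E(R) = R_f + β × MRP = 1.09% + 2.201 × 3.45% = 8.68%

8.68%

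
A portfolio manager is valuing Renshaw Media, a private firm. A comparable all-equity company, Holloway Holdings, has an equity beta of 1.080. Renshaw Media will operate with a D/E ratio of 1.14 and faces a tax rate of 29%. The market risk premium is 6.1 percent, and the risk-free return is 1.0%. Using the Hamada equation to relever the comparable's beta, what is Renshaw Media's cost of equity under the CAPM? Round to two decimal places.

12.92%

β_L = β_U × [1 + (1 − t)(D/E)] = 1.080 × [1 + (1 − 0.29) × 1.14]
    = 1.080 × [1 + 0.71 × 1.14] = 1.080 × 1.8094 = 1.9542
E(R) = R_f + β_L × MRP = 1.0% + 1.9542 × 6.1% = 12.92%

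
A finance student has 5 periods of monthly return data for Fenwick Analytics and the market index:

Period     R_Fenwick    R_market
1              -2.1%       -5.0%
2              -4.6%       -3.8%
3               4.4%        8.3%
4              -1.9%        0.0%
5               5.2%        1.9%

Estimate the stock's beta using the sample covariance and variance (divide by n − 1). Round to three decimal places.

0.664

Mean R_i = (-2.1 − 4.6 + 4.4 − 1.9 + 5.2) / 5 = 0.2000%
Mean R_m = (-5.0 − 3.8 + 8.3 + 0.0 + 1.9) / 5 = 0.2800%
Σ(R_i − R̄_i)(R_m − R̄_m) = 74.1000  ⇒  Cov = 74.1000 / 4 = 18.5250
Σ(R_m − R̄_m)² = 111.5480  ⇒  Var(R_m) = 111.5480 / 4 = 27.8870
β = Cov / Var(R_m) = 18.5250 / 27.8870 = 0.6643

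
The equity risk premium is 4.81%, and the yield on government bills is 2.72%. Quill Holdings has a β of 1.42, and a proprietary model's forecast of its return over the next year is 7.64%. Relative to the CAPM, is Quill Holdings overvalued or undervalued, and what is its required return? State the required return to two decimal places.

Required return = R_f + β·MRP = 2.72% + 1.42 × 4.81% = 9.55%
Forecast 7.64% < required 9.55% → the stock plots below the SML → overvalued.

Overvalued; required return 9.55%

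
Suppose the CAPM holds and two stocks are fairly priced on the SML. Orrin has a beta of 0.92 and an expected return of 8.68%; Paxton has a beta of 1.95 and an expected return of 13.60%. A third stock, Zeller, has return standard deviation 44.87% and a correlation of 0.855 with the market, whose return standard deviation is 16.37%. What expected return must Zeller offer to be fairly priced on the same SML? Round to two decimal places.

MRP = (13.60% − 8.68%) / (1.95 − 0.92) = 4.7767%
R_f = 8.68% − 0.92 × 4.7767% = 4.2854%
β_Zeller = ρ·σ_i/σ_m = 0.855 × 44.87 / 16.37 = 2.3435
E(R_Zeller) = R_f + β × MRP = 4.2854% + 2.3435 × 4.7767% = 15.48%

15.48%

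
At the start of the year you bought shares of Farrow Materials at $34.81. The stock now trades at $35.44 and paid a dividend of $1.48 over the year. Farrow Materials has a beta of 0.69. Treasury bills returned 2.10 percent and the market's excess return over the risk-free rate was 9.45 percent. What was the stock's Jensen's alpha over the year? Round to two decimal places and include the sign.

-2.56%

Realised HPR = (P1 + D1 − P0) / P0 = (35.44 + 1.48 − 34.81) / 34.81 = 2.11 / 34.81 = 6.0615%
CAPM required = R_f + β·MRP = 2.10% + 0.69 × 9.45% = 8.6205%
α = realised − required = 6.0615% − 8.6205% = -2.56%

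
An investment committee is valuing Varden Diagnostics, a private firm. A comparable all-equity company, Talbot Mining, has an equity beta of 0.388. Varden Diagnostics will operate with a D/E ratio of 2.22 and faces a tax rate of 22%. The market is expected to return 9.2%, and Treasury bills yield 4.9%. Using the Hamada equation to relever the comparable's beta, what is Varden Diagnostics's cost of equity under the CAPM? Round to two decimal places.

9.46%

β_L = β_U × [1 + (1 − t)(D/E)] = 0.388 × [1 + (1 − 0.22) × 2.22]
    = 0.388 × [1 + 0.78 × 2.22] = 0.388 × 2.7316 = 1.0599
MRP = 9.2% − 4.9% = 4.30%
E(R) = R_f + β_L × MRP = 4.9% + 1.0599 × 4.3% = 9.46%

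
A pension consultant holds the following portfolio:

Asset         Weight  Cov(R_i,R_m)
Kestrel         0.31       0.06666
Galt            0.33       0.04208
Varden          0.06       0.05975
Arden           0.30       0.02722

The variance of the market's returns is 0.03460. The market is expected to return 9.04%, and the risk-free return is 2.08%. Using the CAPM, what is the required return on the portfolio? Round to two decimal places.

β_Kestrel = 0.06666 / 0.03460 = 1.9266
β_Galt = 0.04208 / 0.03460 = 1.2162
β_Varden = 0.05975 / 0.03460 = 1.7269
β_Arden = 0.02722 / 0.03460 = 0.7867
β_P = Σ w_i β_i = 0.31×1.9266 + 0.33×1.2162 + 0.06×1.7269 + 0.30×0.7867 = 1.3382
MRP = 9.04% − 2.08% = 6.96%
E(R_P) = R_f + β_P × MRP = 2.08% + 1.3382 × 6.96% = 11.39%

11.39%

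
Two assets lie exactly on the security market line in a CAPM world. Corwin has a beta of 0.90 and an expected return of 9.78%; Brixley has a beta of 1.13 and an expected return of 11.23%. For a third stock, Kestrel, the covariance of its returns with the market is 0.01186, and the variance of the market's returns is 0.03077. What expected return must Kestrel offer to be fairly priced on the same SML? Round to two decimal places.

6.54%

MRP = (11.23% − 9.78%) / (1.13 − 0.90) = 6.3043%
R_f = 9.78% − 0.90 × 6.3043% = 4.1061%
β_Kestrel = Cov / Var(R_m) = 0.01186 / 0.03077 = 0.3854
E(R_Kestrel) = R_f + β × MRP = 4.1061% + 0.3854 × 6.3043% = 6.54%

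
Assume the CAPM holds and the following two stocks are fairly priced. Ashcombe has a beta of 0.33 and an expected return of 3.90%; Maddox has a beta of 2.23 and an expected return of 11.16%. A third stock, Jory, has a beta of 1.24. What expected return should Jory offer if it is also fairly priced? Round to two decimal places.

MRP (SML slope) = (11.16% − 3.90%) / (2.23 − 0.33) = 7.26% / 1.90 = 3.8211%
R_f (intercept) = 3.90% − 0.33 × 3.8211% = 2.6390%
E(R_Jory) = R_f + β × MRP = 2.6390% + 1.24 × 3.8211% = 7.38%

7.38%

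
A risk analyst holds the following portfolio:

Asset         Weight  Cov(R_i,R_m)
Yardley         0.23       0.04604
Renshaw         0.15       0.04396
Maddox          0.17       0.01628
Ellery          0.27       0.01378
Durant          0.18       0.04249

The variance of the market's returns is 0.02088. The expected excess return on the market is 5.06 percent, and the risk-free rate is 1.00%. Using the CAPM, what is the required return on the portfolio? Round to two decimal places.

β_Yardley = 0.04604 / 0.02088 = 2.2050
β_Renshaw = 0.04396 / 0.02088 = 2.1054
β_Maddox = 0.01628 / 0.02088 = 0.7797
β_Ellery = 0.01378 / 0.02088 = 0.6600
β_Durant = 0.04249 / 0.02088 = 2.0350
β_P = Σ w_i β_i = 0.23×2.2050 + 0.15×2.1054 + 0.17×0.7797 + 0.27×0.6600 + 0.18×2.0350 = 1.5000
E(R_P) = R_f + β_P × MRP = 1.00% + 1.5000 × 5.06% = 8.59%

8.59%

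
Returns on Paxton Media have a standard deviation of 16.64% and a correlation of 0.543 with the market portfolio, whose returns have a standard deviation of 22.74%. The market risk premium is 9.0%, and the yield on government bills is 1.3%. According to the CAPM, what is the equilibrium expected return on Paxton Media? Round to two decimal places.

β = ρ × σ_i / σ_m = 0.543 × 16.64% / 22.74% = 0.3973
E(R) = 1.3% + 0.3973 × 9.0% = 4.88%

4.88%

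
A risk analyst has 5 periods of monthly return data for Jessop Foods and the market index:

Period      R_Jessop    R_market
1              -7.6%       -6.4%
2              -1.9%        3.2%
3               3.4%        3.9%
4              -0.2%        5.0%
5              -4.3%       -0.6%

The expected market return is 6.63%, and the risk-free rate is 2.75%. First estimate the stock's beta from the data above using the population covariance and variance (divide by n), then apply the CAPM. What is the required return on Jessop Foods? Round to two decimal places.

5.81%

Mean R_i = (-7.6 − 1.9 + 3.4 − 0.2 − 4.3) / 5 = -2.1200%
Mean R_m = (-6.4 + 3.2 + 3.9 + 5.0 − 0.6) / 5 = 1.0200%
Σ(R_i − R̄_i)(R_m − R̄_m) = 68.2120  ⇒  Cov = 68.2120 / 5 = 13.6424
Σ(R_m − R̄_m)² = 86.5680  ⇒  Var(R_m) = 86.5680 / 5 = 17.3136
β = Cov / Var(R_m) = 13.6424 / 17.3136 = 0.7880
MRP = 6.63% − 2.75% = 3.88%
E(R) = R_f + β × MRP = 2.75% + 0.7880 × 3.88% = 5.81%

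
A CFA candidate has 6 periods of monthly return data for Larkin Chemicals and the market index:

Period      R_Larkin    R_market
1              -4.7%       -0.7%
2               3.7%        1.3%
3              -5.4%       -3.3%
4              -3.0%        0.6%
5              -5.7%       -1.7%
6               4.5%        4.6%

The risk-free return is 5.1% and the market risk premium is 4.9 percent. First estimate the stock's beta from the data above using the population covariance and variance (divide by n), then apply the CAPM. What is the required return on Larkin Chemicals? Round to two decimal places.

Mean R_i = (-4.7 + 3.7 − 5.4 − 3.0 − 5.7 + 4.5) / 6 = -1.7667%
Mean R_m = (-0.7 + 1.3 − 3.3 + 0.6 − 1.7 + 4.6) / 6 = 0.1333%
Σ(R_i − R̄_i)(R_m − R̄_m) = 55.9233  ⇒  Cov = 55.9233 / 6 = 9.3206
Σ(R_m − R̄_m)² = 37.3733  ⇒  Var(R_m) = 37.3733 / 6 = 6.2289
β = Cov / Var(R_m) = 9.3206 / 6.2289 = 1.4963
E(R) = R_f + β × MRP = 5.1% + 1.4963 × 4.9% = 12.43%

12.43%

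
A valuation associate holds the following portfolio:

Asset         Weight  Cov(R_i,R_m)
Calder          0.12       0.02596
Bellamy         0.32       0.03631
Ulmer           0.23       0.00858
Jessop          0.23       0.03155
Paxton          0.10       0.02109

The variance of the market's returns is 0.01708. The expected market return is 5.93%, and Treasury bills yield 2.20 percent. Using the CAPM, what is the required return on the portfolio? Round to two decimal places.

β_Calder = 0.02596 / 0.01708 = 1.5199
β_Bellamy = 0.03631 / 0.01708 = 2.1259
β_Ulmer = 0.00858 / 0.01708 = 0.5023
β_Jessop = 0.03155 / 0.01708 = 1.8472
β_Paxton = 0.02109 / 0.01708 = 1.2348
β_P = Σ w_i β_i = 0.12×1.5199 + 0.32×2.1259 + 0.23×0.5023 + 0.23×1.8472 + 0.10×1.2348 = 1.5265
MRP = 5.93% − 2.20% = 3.73%
E(R_P) = R_f + β_P × MRP = 2.20% + 1.5265 × 3.73% = 7.89%

7.89%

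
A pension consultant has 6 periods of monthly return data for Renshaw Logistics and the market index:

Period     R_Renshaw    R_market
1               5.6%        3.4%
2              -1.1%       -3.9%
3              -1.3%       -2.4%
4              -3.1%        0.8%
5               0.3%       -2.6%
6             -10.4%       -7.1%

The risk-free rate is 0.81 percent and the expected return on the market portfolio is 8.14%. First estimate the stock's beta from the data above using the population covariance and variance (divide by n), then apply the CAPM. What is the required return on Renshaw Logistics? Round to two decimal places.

9.26%

Mean R_i = (5.6 − 1.1 − 1.3 − 3.1 + 0.3 − 10.4) / 6 = -1.6667%
Mean R_m = (3.4 − 3.9 − 2.4 + 0.8 − 2.6 − 7.1) / 6 = -1.9667%
Σ(R_i − R̄_i)(R_m − R̄_m) = 77.3633  ⇒  Cov = 77.3633 / 6 = 12.8939
Σ(R_m − R̄_m)² = 67.1333  ⇒  Var(R_m) = 67.1333 / 6 = 11.1889
β = Cov / Var(R_m) = 12.8939 / 11.1889 = 1.1524
MRP = 8.14% − 0.81% = 7.33%
E(R) = R_f + β × MRP = 0.81% + 1.1524 × 7.33% = 9.26%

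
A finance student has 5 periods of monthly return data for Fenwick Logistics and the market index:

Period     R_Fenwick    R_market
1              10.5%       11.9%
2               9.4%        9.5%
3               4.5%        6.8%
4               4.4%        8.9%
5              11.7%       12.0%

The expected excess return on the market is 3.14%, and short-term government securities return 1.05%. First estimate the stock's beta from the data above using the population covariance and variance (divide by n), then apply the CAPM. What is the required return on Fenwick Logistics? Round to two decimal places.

Mean R_i = (10.5 + 9.4 + 4.5 + 4.4 + 11.7) / 5 = 8.1000%
Mean R_m = (11.9 + 9.5 + 6.8 + 8.9 + 12.0) / 5 = 9.8200%
Σ(R_i − R̄_i)(R_m − R̄_m) = 26.7000  ⇒  Cov = 26.7000 / 5 = 5.3400
Σ(R_m − R̄_m)² = 19.1480  ⇒  Var(R_m) = 19.1480 / 5 = 3.8296
β = Cov / Var(R_m) = 5.3400 / 3.8296 = 1.3944
E(R) = R_f + β × MRP = 1.05% + 1.3944 × 3.14% = 5.43%

5.43%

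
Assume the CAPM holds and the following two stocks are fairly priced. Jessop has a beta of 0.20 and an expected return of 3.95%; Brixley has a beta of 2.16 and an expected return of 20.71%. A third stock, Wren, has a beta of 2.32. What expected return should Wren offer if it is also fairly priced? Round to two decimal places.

MRP (SML slope) = (20.71% − 3.95%) / (2.16 − 0.20) = 16.76% / 1.96 = 8.5510%
R_f (intercept) = 3.95% − 0.20 × 8.5510% = 2.2398%
E(R_Wren) = R_f + β × MRP = 2.2398% + 2.32 × 8.5510% = 22.08%

22.08%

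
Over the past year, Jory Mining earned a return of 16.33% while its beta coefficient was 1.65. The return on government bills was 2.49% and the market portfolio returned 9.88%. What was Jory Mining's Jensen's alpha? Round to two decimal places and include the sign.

+1.65%

Market excess return = 9.88% − 2.49% = 7.39%
CAPM benchmark = R_f + β(R_m − R_f) = 2.49% + 1.65 × 7.39% = 14.6835%
α = actual − benchmark = 16.33% − 14.6835% = +1.65%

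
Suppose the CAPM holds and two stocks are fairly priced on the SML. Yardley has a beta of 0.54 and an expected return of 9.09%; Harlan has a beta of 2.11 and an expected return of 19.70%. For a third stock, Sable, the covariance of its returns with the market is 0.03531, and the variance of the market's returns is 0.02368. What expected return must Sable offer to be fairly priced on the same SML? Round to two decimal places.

15.52%

MRP = (19.70% − 9.09%) / (2.11 − 0.54) = 6.7580%
R_f = 9.09% − 0.54 × 6.7580% = 5.4407%
β_Sable = Cov / Var(R_m) = 0.03531 / 0.02368 = 1.4911
E(R_Sable) = R_f + β × MRP = 5.4407% + 1.4911 × 6.7580% = 15.52%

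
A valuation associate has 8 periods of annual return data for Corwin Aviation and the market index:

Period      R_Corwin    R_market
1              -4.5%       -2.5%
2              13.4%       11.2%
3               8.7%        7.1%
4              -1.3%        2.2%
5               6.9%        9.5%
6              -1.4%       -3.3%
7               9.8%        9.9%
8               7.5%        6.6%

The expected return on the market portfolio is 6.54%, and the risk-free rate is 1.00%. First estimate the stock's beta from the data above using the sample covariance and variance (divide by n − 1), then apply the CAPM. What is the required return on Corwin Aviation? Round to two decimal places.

Mean R_i = (-4.5 + 13.4 + 8.7 − 1.3 + 6.9 − 1.4 + 9.8 + 7.5) / 8 = 4.8875%
Mean R_m = (-2.5 + 11.2 + 7.1 + 2.2 + 9.5 − 3.3 + 9.9 + 6.6) / 8 = 5.0875%
Σ(R_i − R̄_i)(R_m − R̄_m) = 238.0088  ⇒  Cov = 238.0088 / 7 = 34.0013
Σ(R_m − R̄_m)² = 222.5888  ⇒  Var(R_m) = 222.5888 / 7 = 31.7984
β = Cov / Var(R_m) = 34.0013 / 31.7984 = 1.0693
MRP = 6.54% − 1.00% = 5.54%
E(R) = R_f + β × MRP = 1.00% + 1.0693 × 5.54% = 6.92%

6.92%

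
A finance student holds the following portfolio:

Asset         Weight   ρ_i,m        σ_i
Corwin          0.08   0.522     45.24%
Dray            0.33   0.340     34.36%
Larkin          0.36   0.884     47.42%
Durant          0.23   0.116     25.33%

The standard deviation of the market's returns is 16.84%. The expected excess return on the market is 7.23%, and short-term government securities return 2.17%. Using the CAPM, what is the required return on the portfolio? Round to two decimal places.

11.41%

β_Corwin = 0.522 × 45.24% / 16.84% = 1.4023
β_Dray = 0.340 × 34.36% / 16.84% = 0.6937
β_Larkin = 0.884 × 47.42% / 16.84% = 2.4893
β_Durant = 0.116 × 25.33% / 16.84% = 0.1745
β_P = Σ w_i β_i = 0.08×1.4023 + 0.33×0.6937 + 0.36×2.4893 + 0.23×0.1745 = 1.2774
E(R_P) = R_f + β_P × MRP = 2.17% + 1.2774 × 7.23% = 11.41%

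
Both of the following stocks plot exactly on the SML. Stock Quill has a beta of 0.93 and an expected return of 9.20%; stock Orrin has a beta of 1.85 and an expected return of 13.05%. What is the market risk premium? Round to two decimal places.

4.18%

Both satisfy E(R) = R_f + β·MRP, so the slope of the SML is
MRP = (13.05% − 9.20%) / (1.85 − 0.93) = 3.85% / 0.92 = 4.1848%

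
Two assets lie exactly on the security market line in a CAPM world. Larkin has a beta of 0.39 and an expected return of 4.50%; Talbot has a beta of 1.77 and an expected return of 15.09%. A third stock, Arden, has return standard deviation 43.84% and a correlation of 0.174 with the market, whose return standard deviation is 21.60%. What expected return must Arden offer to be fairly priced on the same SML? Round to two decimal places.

MRP = (15.09% − 4.50%) / (1.77 − 0.39) = 7.6739%
R_f = 4.50% − 0.39 × 7.6739% = 1.5072%
β_Arden = ρ·σ_i/σ_m = 0.174 × 43.84 / 21.60 = 0.3532
E(R_Arden) = R_f + β × MRP = 1.5072% + 0.3532 × 7.6739% = 4.22%

4.22%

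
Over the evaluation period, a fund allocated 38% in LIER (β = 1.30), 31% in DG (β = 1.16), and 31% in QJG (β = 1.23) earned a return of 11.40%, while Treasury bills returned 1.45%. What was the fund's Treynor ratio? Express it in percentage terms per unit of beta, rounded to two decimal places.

β_P = 0.38×1.30 + 0.31×1.16 + 0.31×1.23 = 1.2349
Treynor = (R_P − R_f) / β_P = (11.40% − 1.45%) / 1.2349 = 9.95% / 1.2349 = 8.06%

8.06%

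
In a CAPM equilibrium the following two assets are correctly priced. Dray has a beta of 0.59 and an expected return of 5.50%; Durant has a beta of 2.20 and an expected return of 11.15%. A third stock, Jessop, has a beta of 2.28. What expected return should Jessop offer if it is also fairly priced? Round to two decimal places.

11.43%

MRP (SML slope) = (11.15% − 5.50%) / (2.20 − 0.59) = 5.65% / 1.61 = 3.5093%
R_f (intercept) = 5.50% − 0.59 × 3.5093% = 3.4295%
E(R_Jessop) = R_f + β × MRP = 3.4295% + 2.28 × 3.5093% = 11.43%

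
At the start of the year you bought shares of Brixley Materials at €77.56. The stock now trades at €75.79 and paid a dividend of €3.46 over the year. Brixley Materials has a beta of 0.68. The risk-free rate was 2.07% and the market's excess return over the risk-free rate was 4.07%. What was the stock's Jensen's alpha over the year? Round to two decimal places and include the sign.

Realised HPR = (P1 + D1 − P0) / P0 = (75.79 + 3.46 − 77.56) / 77.56 = 1.69 / 77.56 = 2.1790%
CAPM required = R_f + β·MRP = 2.07% + 0.68 × 4.07% = 4.8376%
α = realised − required = 2.1790% − 4.8376% = -2.66%

-2.66%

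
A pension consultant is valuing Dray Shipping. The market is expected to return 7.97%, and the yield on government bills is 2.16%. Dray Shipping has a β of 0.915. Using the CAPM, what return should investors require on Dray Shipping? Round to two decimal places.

7.48%

Market risk premium = E(R_m) − R_f = 7.97% − 2.16% = 5.81%
E(R) = R_f + β × MRP = 2.16% + 0.915 × 5.81% = 7.48%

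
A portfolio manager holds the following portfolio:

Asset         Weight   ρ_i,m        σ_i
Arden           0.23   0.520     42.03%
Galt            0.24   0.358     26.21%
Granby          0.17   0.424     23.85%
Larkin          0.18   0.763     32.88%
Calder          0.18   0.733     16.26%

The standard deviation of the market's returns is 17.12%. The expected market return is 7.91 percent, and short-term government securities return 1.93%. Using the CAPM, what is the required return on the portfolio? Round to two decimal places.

β_Arden = 0.520 × 42.03% / 17.12% = 1.2766
β_Galt = 0.358 × 26.21% / 17.12% = 0.5481
β_Granby = 0.424 × 23.85% / 17.12% = 0.5907
β_Larkin = 0.763 × 32.88% / 17.12% = 1.4654
β_Calder = 0.733 × 16.26% / 17.12% = 0.6962
β_P = Σ w_i β_i = 0.23×1.2766 + 0.24×0.5481 + 0.17×0.5907 + 0.18×1.4654 + 0.18×0.6962 = 0.9147
MRP = 7.91% − 1.93% = 5.98%
E(R_P) = R_f + β_P × MRP = 1.93% + 0.9147 × 5.98% = 7.40%

7.40%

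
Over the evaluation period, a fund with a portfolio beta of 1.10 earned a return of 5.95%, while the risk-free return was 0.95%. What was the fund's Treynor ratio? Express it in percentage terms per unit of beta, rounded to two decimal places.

Treynor = (R_P − R_f) / β_P = (5.95% − 0.95%) / 1.1000 = 5.00% / 1.1000 = 4.55%

4.55%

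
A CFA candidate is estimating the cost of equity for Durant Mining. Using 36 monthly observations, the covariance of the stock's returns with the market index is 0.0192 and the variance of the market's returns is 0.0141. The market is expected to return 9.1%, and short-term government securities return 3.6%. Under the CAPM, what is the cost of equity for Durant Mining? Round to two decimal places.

β = Cov(R_i, R_m) / Var(R_m) = 0.0192 / 0.0141 = 1.3617
MRP = 9.1% − 3.6% = 5.50%
E(R) = R_f + β × MRP = 3.6% + 1.3617 × 5.5% = 11.09%

11.09%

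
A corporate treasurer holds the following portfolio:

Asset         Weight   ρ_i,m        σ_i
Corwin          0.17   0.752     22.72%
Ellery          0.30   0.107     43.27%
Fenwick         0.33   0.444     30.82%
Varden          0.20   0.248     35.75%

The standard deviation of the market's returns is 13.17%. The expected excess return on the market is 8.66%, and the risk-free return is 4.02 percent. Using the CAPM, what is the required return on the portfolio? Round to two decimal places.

β_Corwin = 0.752 × 22.72% / 13.17% = 1.2973
β_Ellery = 0.107 × 43.27% / 13.17% = 0.3515
β_Fenwick = 0.444 × 30.82% / 13.17% = 1.0390
β_Varden = 0.248 × 35.75% / 13.17% = 0.6732
β_P = Σ w_i β_i = 0.17×1.2973 + 0.30×0.3515 + 0.33×1.0390 + 0.20×0.6732 = 0.8035
E(R_P) = R_f + β_P × MRP = 4.02% + 0.8035 × 8.66% = 10.98%

10.98%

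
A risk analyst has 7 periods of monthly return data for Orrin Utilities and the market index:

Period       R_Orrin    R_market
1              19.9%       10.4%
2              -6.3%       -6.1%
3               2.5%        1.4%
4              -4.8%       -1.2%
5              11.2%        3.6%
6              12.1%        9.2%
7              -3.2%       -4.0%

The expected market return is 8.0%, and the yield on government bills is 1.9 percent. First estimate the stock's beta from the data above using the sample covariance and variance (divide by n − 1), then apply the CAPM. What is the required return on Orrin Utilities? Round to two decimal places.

Mean R_i = (19.9 − 6.3 + 2.5 − 4.8 + 11.2 + 12.1 − 3.2) / 7 = 4.4857%
Mean R_m = (10.4 − 6.1 + 1.4 − 1.2 + 3.6 + 9.2 − 4.0) / 7 = 1.9000%
Σ(R_i − R̄_i)(R_m − R̄_m) = 359.4300  ⇒  Cov = 359.4300 / 6 = 59.9050
Σ(R_m − R̄_m)² = 237.1000  ⇒  Var(R_m) = 237.1000 / 6 = 39.5167
β = Cov / Var(R_m) = 59.9050 / 39.5167 = 1.5159
MRP = 8.0% − 1.9% = 6.10%
E(R) = R_f + β × MRP = 1.9% + 1.5159 × 6.1% = 11.15%

11.15%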